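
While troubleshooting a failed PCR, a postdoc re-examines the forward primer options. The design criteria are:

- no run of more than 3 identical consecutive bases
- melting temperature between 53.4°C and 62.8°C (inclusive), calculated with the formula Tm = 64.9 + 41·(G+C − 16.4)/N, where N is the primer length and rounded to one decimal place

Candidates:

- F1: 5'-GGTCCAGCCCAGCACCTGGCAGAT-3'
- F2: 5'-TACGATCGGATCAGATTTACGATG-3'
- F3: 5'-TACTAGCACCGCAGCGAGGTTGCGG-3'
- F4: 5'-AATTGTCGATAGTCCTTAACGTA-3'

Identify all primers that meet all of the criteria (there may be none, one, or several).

F2 only.

F1 (24 nt, A=5 T=3 G=7 C=9): longest run = 3 ✓; Tm = 64.9 + 41·(16 − 16.4)/24 = 64.2°C, outside 53.4–62.8°C ✗ — fails.
F2 (24 nt, A=7 T=7 G=6 C=4): longest run = 3 ✓; Tm = 64.9 + 41·(10 − 16.4)/24 = 54.0°C ✓ — passes.
F3 (25 nt, A=5 T=4 G=9 C=7): longest run = 2 ✓; Tm = 64.9 + 41·(16 − 16.4)/25 = 64.2°C, outside 53.4–62.8°C ✗ — fails.
F4 (23 nt, A=7 T=8 G=4 C=4): longest run = 2 ✓; Tm = 64.9 + 41·(8 − 16.4)/23 = 49.9°C, outside 53.4–62.8°C ✗ — fails.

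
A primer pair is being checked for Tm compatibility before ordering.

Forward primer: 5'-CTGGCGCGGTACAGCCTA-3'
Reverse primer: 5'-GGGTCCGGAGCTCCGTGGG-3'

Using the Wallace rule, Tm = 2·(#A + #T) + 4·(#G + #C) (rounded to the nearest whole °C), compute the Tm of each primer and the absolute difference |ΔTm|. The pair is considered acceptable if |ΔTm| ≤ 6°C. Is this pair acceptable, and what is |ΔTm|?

|ΔTm| = 8°C; the pair is not acceptable.

Forward: A=3 T=3 G=6 C=6 → Tm = 2·6 + 4·12 = 60°C.
Reverse: A=1 T=3 G=10 C=5 → Tm = 2·4 + 4·15 = 68°C.
|ΔTm| = |60 − 68| = 8°C, > 6°C.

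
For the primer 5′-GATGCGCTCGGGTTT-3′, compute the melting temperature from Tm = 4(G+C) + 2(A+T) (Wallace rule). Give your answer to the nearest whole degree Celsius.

48°C

Base counts: A=1, T=5, G=6, C=3 (length 15).
Tm = 2·(1+5) + 4·(6+3) = 2·6 + 4·9 = 12 + 36 = 48°C.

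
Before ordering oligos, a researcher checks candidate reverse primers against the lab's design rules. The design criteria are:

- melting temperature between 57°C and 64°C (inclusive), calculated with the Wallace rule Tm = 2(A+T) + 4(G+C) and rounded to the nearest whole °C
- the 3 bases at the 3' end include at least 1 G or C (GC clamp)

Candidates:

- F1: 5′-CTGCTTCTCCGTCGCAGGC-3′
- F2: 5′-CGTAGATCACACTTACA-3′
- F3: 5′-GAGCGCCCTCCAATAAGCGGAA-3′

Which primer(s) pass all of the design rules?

F1 only.

F1 (19 nt, A=1 T=5 G=5 C=8): Tm = 2·6 + 4·13 = 64°C ✓; 3' end GGC has 3 G/C ✓ — passes.
F2 (17 nt, A=6 T=4 G=2 C=5): Tm = 2·10 + 4·7 = 48°C, outside 57–64°C ✗; 3' end ACA has 1 G/C ✓ — fails.
F3 (22 nt, A=7 T=2 G=6 C=7): Tm = 2·9 + 4·13 = 70°C, outside 57–64°C ✗; 3' end GAA has 1 G/C ✓ — fails.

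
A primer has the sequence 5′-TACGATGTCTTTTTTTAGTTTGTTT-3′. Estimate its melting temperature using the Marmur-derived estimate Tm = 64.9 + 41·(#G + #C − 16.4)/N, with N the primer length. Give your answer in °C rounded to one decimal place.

47.8°C

Base counts: A=3, T=16, G=4, C=2; G+C = 6, N = 25.
Tm = 64.9 + 41·(6 − 16.4)/25 = 64.9 + -426.40/25 = 47.8°C.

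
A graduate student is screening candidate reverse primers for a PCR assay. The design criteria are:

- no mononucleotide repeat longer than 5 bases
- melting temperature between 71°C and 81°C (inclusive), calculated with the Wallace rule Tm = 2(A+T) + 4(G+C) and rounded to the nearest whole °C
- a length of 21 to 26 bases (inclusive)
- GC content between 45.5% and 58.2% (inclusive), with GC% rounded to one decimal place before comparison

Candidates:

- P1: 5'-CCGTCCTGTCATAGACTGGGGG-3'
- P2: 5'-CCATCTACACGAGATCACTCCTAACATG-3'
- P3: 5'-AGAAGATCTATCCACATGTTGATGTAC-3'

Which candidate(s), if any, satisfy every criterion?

P1 (22 nt, A=3 T=5 G=8 C=6): longest run = 5 ✓; Tm = 2·8 + 4·14 = 72°C ✓; length 22 ✓; GC 14/22 = 63.6%, outside 45.5–58.2% ✗ — fails.
P2 (28 nt, A=9 T=6 G=3 C=10): longest run = 2 ✓; Tm = 2·15 + 4·13 = 82°C, outside 71–81°C ✗; length 28, outside 21–26 ✗; GC 13/28 = 46.4% ✓ — fails.
P3 (27 nt, A=9 T=8 G=5 C=5): longest run = 2 ✓; Tm = 2·17 + 4·10 = 74°C ✓; length 27, outside 21–26 ✗; GC 10/27 = 37.0%, outside 45.5–58.2% ✗ — fails.

None of the candidates satisfy all criteria.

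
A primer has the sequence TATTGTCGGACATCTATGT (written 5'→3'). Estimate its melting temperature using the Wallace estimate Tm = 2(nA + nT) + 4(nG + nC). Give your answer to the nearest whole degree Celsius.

Base counts: A=4, T=8, G=4, C=3 (length 19).
Tm = 2·(4+8) + 4·(4+3) = 2·12 + 4·7 = 24 + 28 = 52°C.

52°C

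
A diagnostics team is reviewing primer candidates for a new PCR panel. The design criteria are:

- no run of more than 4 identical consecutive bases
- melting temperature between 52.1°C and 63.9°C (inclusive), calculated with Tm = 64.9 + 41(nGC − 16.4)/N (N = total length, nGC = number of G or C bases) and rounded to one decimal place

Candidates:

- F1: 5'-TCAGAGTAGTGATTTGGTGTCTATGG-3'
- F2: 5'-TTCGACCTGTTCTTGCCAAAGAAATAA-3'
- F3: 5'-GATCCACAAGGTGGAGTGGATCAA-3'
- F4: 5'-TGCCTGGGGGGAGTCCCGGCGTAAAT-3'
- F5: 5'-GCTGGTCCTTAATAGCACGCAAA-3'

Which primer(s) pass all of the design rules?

F1, F2, F3 and F5.

F1 (26 nt, A=5 T=10 G=9 C=2): longest run = 3 ✓; Tm = 64.9 + 41·(11 − 16.4)/26 = 56.4°C ✓ — passes.
F2 (27 nt, A=9 T=8 G=4 C=6): longest run = 3 ✓; Tm = 64.9 + 41·(10 − 16.4)/27 = 55.2°C ✓ — passes.
F3 (24 nt, A=8 T=4 G=8 C=4): longest run = 2 ✓; Tm = 64.9 + 41·(12 − 16.4)/24 = 57.4°C ✓ — passes.
F4 (26 nt, A=4 T=5 G=11 C=6): longest run = 6, exceeds 4 ✗; Tm = 64.9 + 41·(17 − 16.4)/26 = 65.8°C, outside 52.1–63.9°C ✗ — fails.
F5 (23 nt, A=7 T=5 G=5 C=6): longest run = 3 ✓; Tm = 64.9 + 41·(11 − 16.4)/23 = 55.3°C ✓ — passes.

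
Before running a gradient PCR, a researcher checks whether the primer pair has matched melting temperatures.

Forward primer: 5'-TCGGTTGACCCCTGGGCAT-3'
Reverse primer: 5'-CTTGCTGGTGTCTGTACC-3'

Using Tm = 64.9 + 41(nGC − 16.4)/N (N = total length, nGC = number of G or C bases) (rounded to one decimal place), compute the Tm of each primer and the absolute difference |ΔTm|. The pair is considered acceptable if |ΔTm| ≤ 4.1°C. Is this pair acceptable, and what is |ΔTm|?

|ΔTm| = 5.1°C; the pair is not acceptable.

Forward: G+C = 12, N = 19 → Tm = 64.9 + 41·(12 − 16.4)/19 = 55.4°C.
Reverse: G+C = 10, N = 18 → Tm = 64.9 + 41·(10 − 16.4)/18 = 50.3°C.
|ΔTm| = |55.4 − 50.3| = 5.1°C, > 4.1°C.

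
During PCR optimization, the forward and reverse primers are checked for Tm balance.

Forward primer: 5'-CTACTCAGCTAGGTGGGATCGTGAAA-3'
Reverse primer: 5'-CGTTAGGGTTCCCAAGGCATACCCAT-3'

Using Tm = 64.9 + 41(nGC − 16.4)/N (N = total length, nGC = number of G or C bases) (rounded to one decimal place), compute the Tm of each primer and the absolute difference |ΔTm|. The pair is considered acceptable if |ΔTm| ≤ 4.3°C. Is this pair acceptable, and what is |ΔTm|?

|ΔTm| = 1.6°C; the pair is acceptable.

Forward: G+C = 13, N = 26 → Tm = 64.9 + 41·(13 − 16.4)/26 = 59.5°C.
Reverse: G+C = 14, N = 26 → Tm = 64.9 + 41·(14 − 16.4)/26 = 61.1°C.
|ΔTm| = |59.5 − 61.1| = 1.6°C, ≤ 4.3°C.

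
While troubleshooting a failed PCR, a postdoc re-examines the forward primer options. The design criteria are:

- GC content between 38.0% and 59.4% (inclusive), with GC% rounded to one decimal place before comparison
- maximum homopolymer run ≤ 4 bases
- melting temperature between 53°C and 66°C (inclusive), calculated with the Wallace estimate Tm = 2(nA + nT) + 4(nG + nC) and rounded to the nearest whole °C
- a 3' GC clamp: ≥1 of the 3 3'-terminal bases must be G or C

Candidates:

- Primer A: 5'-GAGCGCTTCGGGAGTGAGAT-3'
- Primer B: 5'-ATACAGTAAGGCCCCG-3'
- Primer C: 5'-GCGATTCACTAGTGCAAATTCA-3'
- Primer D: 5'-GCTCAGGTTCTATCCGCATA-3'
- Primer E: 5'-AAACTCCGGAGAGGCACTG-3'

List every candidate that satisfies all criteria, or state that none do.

Primer C and Primer E.

Primer A (20 nt, A=4 T=4 G=9 C=3): GC 12/20 = 60.0%, outside 38.0–59.4% ✗; longest run = 3 ✓; Tm = 2·8 + 4·12 = 64°C ✓; 3' end GAT has 1 G/C ✓ — fails.
Primer B (16 nt, A=5 T=2 G=4 C=5): GC 9/16 = 56.3% ✓; longest run = 4 ✓; Tm = 2·7 + 4·9 = 50°C, outside 53–66°C ✗; 3' end CCG has 3 G/C ✓ — fails.
Primer C (22 nt, A=7 T=6 G=4 C=5): GC 9/22 = 40.9% ✓; longest run = 3 ✓; Tm = 2·13 + 4·9 = 62°C ✓; 3' end TCA has 1 G/C ✓ — passes.
Primer D (20 nt, A=4 T=6 G=4 C=6): GC 10/20 = 50.0% ✓; longest run = 2 ✓; Tm = 2·10 + 4·10 = 60°C ✓; 3' end ATA has 0 G/C, need ≥1 ✗ — fails.
Primer E (19 nt, A=6 T=2 G=6 C=5): GC 11/19 = 57.9% ✓; longest run = 3 ✓; Tm = 2·8 + 4·11 = 60°C ✓; 3' end CTG has 2 G/C ✓ — passes.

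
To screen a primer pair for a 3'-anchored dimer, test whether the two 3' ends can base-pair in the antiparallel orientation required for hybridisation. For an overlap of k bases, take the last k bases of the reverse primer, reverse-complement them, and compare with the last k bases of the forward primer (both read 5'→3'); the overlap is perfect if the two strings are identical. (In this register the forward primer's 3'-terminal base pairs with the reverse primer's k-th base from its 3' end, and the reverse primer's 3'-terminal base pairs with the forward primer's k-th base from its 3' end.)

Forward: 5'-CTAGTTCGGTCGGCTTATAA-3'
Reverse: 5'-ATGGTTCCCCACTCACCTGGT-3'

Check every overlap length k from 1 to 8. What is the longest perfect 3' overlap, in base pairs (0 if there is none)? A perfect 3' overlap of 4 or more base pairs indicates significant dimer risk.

Last 8 bases (5'→3') — forward …GCTTATAA, reverse …CACCTGGT.
Reverse complement of the reverse primer's last 8 bases: ACCAGGTG; its first k bases are the reverse complement of the reverse primer's last k bases, so a perfect k-base overlap needs the forward primer's last k bases to equal them.
Comparing (forward last k vs required): k=1: A vs A ✓; k=2: AA vs AC ✗; k=3: TAA vs ACC ✗; k=4: ATAA vs ACCA ✗; k=5: TATAA vs ACCAG ✗; k=6: TTATAA vs ACCAGG ✗; k=7: CTTATAA vs ACCAGGT ✗; k=8: GCTTATAA vs ACCAGGTG ✗.
Only k = 1 is perfect, so the longest perfect 3' overlap is 1.

Longest perfect overlap: 1 complementary base pair; below the dimer-risk threshold (threshold 4).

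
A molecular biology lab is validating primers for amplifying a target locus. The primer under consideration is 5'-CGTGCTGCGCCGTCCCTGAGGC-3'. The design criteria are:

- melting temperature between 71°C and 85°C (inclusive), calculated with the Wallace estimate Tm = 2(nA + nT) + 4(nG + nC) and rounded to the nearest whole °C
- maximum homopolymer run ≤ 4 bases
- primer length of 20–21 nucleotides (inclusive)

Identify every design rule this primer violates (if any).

Base counts: A=1, T=4, G=8, C=9 (length 22).
Tm: Tm = 2·5 + 4·17 = 78°C ✓
homopolymer run: longest run = 3 ✓
length: length 22, outside 20–21 ✗

Fails: length.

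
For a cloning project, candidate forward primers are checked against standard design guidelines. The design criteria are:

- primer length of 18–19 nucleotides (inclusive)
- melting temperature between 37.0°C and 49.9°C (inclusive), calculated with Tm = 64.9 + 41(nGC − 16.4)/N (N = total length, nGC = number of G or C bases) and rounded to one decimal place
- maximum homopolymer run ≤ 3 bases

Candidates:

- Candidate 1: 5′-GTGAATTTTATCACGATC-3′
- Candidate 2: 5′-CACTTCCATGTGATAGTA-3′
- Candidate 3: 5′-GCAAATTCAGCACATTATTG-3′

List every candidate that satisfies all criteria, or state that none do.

Candidate 2 only.

Candidate 1 (18 nt, A=5 T=7 G=3 C=3): length 18 ✓; Tm = 64.9 + 41·(6 − 16.4)/18 = 41.2°C ✓; longest run = 4, exceeds 3 ✗ — fails.
Candidate 2 (18 nt, A=5 T=6 G=3 C=4): length 18 ✓; Tm = 64.9 + 41·(7 − 16.4)/18 = 43.5°C ✓; longest run = 2 ✓ — passes.
Candidate 3 (20 nt, A=7 T=6 G=3 C=4): length 20, outside 18–19 ✗; Tm = 64.9 + 41·(7 − 16.4)/20 = 45.6°C ✓; longest run = 3 ✓ — fails.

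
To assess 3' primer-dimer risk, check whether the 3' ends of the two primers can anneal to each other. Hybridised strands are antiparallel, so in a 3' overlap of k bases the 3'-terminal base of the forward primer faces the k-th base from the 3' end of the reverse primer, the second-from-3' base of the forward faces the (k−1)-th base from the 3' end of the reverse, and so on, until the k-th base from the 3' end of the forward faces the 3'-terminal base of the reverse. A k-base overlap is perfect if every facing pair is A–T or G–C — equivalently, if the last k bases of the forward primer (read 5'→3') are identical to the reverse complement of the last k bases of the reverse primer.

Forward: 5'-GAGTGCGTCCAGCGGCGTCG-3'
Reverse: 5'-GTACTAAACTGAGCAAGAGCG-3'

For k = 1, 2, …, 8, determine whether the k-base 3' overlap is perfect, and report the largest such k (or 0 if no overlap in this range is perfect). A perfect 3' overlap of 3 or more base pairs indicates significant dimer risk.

Last 8 bases (5'→3') — forward …CGGCGTCG, reverse …CAAGAGCG.
Reverse complement of the reverse primer's last 8 bases: CGCTCTTG; its first k bases are the reverse complement of the reverse primer's last k bases, so a perfect k-base overlap needs the forward primer's last k bases to equal them.
Comparing (forward last k vs required): k=1: G vs C ✗; k=2: CG vs CG ✓; k=3: TCG vs CGC ✗; k=4: GTCG vs CGCT ✗; k=5: CGTCG vs CGCTC ✗; k=6: GCGTCG vs CGCTCT ✗; k=7: GGCGTCG vs CGCTCTT ✗; k=8: CGGCGTCG vs CGCTCTTG ✗.
Only k = 2 is perfect, so the longest perfect 3' overlap is 2.

Longest perfect overlap: 2 complementary base pairs; below the dimer-risk threshold (threshold 3).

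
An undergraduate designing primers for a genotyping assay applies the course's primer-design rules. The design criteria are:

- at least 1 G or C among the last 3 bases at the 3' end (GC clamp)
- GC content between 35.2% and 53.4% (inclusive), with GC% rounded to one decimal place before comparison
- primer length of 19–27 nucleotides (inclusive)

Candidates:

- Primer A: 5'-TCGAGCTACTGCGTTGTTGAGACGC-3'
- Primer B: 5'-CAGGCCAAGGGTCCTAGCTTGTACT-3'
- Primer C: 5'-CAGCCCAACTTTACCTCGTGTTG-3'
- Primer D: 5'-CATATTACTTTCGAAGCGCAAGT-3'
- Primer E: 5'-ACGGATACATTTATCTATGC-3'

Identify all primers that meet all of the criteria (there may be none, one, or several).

Primer A (25 nt, A=4 T=7 G=8 C=6): 3' end CGC has 3 G/C ✓; GC 14/25 = 56.0%, outside 35.2–53.4% ✗; length 25 ✓ — fails.
Primer B (25 nt, A=5 T=6 G=7 C=7): 3' end ACT has 1 G/C ✓; GC 14/25 = 56.0%, outside 35.2–53.4% ✗; length 25 ✓ — fails.
Primer C (23 nt, A=4 T=7 G=4 C=8): 3' end TTG has 1 G/C ✓; GC 12/23 = 52.2% ✓; length 23 ✓ — passes.
Primer D (23 nt, A=7 T=7 G=4 C=5): 3' end AGT has 1 G/C ✓; GC 9/23 = 39.1% ✓; length 23 ✓ — passes.
Primer E (20 nt, A=6 T=7 G=3 C=4): 3' end TGC has 2 G/C ✓; GC 7/20 = 35.0%, outside 35.2–53.4% ✗; length 20 ✓ — fails.

Primer C and Primer D.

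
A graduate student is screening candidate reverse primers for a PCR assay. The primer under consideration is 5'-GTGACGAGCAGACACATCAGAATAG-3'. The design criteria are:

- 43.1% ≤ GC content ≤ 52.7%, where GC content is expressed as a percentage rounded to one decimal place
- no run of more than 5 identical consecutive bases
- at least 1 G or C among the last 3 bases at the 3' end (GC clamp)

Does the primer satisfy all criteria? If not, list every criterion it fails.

Meets all criteria.

Base counts: A=10, T=3, G=7, C=5 (length 25).
GC content: GC 12/25 = 48.0% ✓
homopolymer run: longest run = 2 ✓
GC clamp: 3' end TAG has 1 G/C ✓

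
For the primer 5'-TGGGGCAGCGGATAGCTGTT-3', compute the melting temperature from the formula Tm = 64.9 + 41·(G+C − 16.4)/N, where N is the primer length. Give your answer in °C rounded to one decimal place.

55.9°C

Base counts: A=3, T=5, G=9, C=3; G+C = 12, N = 20.
Tm = 64.9 + 41·(12 − 16.4)/20 = 64.9 + -180.40/20 = 55.9°C.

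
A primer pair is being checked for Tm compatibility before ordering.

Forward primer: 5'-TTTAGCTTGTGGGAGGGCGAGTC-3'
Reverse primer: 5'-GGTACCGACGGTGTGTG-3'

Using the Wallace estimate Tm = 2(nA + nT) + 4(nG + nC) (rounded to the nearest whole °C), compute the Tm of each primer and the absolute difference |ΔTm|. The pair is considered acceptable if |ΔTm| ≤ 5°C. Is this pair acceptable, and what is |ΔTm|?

|ΔTm| = 16°C; the pair is not acceptable.

Forward: A=3 T=7 G=10 C=3 → Tm = 2·10 + 4·13 = 72°C.
Reverse: A=2 T=4 G=8 C=3 → Tm = 2·6 + 4·11 = 56°C.
|ΔTm| = |72 − 56| = 16°C, > 5°C.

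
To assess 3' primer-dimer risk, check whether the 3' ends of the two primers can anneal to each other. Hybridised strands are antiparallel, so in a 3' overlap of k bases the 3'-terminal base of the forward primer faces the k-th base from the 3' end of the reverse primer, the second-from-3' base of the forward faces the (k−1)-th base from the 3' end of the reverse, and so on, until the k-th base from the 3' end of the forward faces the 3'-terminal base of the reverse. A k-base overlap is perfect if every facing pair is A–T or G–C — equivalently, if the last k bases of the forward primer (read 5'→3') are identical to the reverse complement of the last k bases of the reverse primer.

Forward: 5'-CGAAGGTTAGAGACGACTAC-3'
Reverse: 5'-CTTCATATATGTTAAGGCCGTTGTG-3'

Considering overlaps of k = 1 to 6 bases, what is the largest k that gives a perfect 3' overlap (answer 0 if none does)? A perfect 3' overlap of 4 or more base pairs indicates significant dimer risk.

Last 6 bases (5'→3') — forward …GACTAC, reverse …GTTGTG.
Reverse complement of the reverse primer's last 6 bases: CACAAC; its first k bases are the reverse complement of the reverse primer's last k bases, so a perfect k-base overlap needs the forward primer's last k bases to equal them.
Comparing (forward last k vs required): k=1: C vs C ✓; k=2: AC vs CA ✗; k=3: TAC vs CAC ✗; k=4: CTAC vs CACA ✗; k=5: ACTAC vs CACAA ✗; k=6: GACTAC vs CACAAC ✗.
Only k = 1 is perfect, so the longest perfect 3' overlap is 1.

Longest perfect overlap: 1 complementary base pair; below the dimer-risk threshold (threshold 4).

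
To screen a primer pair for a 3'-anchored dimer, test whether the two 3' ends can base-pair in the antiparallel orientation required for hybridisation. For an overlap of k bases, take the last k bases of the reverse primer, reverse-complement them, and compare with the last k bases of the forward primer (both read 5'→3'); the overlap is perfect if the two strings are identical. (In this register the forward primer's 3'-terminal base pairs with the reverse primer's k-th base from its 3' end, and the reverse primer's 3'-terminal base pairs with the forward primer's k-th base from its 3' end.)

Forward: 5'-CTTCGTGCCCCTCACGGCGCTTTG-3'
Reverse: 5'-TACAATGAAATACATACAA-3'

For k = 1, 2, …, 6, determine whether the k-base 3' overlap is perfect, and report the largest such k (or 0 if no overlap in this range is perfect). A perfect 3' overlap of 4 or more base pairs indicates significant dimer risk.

Longest perfect overlap: 3 complementary base pairs; below the dimer-risk threshold (threshold 4).

Last 6 bases (5'→3') — forward …GCTTTG, reverse …ATACAA.
Reverse complement of the reverse primer's last 6 bases: TTGTAT; its first k bases are the reverse complement of the reverse primer's last k bases, so a perfect k-base overlap needs the forward primer's last k bases to equal them.
Comparing (forward last k vs required): k=1: G vs T ✗; k=2: TG vs TT ✗; k=3: TTG vs TTG ✓; k=4: TTTG vs TTGT ✗; k=5: CTTTG vs TTGTA ✗; k=6: GCTTTG vs TTGTAT ✗.
Only k = 3 is perfect, so the longest perfect 3' overlap is 3.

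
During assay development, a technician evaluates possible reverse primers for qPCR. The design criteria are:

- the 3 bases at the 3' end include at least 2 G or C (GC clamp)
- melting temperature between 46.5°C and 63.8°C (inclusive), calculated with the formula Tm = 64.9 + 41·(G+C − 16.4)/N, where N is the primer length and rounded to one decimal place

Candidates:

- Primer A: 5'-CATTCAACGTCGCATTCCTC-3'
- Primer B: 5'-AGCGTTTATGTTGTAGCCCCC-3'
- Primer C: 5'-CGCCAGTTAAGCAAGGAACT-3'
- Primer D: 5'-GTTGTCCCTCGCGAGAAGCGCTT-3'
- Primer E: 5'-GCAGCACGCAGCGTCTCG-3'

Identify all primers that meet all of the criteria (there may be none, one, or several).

Primer A (20 nt, A=4 T=6 G=2 C=8): 3' end CTC has 2 G/C ✓; Tm = 64.9 + 41·(10 − 16.4)/20 = 51.8°C ✓ — passes.
Primer B (21 nt, A=3 T=7 G=5 C=6): 3' end CCC has 3 G/C ✓; Tm = 64.9 + 41·(11 − 16.4)/21 = 54.4°C ✓ — passes.
Primer C (20 nt, A=7 T=3 G=5 C=5): 3' end ACT has 1 G/C, need ≥2 ✗; Tm = 64.9 + 41·(10 − 16.4)/20 = 51.8°C ✓ — fails.
Primer D (23 nt, A=3 T=6 G=7 C=7): 3' end CTT has 1 G/C, need ≥2 ✗; Tm = 64.9 + 41·(14 − 16.4)/23 = 60.6°C ✓ — fails.
Primer E (18 nt, A=3 T=2 G=6 C=7): 3' end TCG has 2 G/C ✓; Tm = 64.9 + 41·(13 − 16.4)/18 = 57.2°C ✓ — passes.

Primer A, Primer B and Primer E.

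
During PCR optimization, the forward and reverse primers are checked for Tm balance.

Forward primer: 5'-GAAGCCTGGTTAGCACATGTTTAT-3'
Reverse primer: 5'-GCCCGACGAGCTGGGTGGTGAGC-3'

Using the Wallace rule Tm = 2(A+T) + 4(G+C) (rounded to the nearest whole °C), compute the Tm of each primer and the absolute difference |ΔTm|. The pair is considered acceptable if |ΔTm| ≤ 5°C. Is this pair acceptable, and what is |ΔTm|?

|ΔTm| = 12°C; the pair is not acceptable.

Forward: A=6 T=8 G=6 C=4 → Tm = 2·14 + 4·10 = 68°C.
Reverse: A=3 T=3 G=11 C=6 → Tm = 2·6 + 4·17 = 80°C.
|ΔTm| = |68 − 80| = 12°C, > 5°C.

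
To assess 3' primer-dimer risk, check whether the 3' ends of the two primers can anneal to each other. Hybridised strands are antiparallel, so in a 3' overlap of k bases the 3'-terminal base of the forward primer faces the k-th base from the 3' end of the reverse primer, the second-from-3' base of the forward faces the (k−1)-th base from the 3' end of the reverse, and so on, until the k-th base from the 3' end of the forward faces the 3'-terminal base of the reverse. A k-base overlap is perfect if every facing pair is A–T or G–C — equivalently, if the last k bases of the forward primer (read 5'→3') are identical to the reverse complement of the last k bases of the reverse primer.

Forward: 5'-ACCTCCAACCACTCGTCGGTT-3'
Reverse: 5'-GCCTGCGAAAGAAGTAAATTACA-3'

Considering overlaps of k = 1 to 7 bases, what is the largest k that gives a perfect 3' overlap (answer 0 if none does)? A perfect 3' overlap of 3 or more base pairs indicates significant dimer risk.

Longest perfect overlap: 1 complementary base pair; below the dimer-risk threshold (threshold 3).

Last 7 bases (5'→3') — forward …GTCGGTT, reverse …AATTACA.
Reverse complement of the reverse primer's last 7 bases: TGTAATT; its first k bases are the reverse complement of the reverse primer's last k bases, so a perfect k-base overlap needs the forward primer's last k bases to equal them.
Comparing (forward last k vs required): k=1: T vs T ✓; k=2: TT vs TG ✗; k=3: GTT vs TGT ✗; k=4: GGTT vs TGTA ✗; k=5: CGGTT vs TGTAA ✗; k=6: TCGGTT vs TGTAAT ✗; k=7: GTCGGTT vs TGTAATT ✗.
Only k = 1 is perfect, so the longest perfect 3' overlap is 1.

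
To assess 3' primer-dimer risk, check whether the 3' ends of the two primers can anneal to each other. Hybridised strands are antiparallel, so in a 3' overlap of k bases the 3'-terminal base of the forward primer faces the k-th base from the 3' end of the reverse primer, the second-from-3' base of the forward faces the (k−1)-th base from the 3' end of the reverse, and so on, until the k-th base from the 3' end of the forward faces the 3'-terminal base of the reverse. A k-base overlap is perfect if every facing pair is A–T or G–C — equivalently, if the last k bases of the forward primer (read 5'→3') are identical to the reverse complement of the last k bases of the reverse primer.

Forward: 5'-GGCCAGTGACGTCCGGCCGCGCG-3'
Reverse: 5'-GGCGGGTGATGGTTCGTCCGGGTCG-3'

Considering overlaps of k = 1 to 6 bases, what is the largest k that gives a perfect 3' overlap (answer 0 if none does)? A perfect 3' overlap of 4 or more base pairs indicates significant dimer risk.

Last 6 bases (5'→3') — forward …CGCGCG, reverse …GGGTCG.
Reverse complement of the reverse primer's last 6 bases: CGACCC; its first k bases are the reverse complement of the reverse primer's last k bases, so a perfect k-base overlap needs the forward primer's last k bases to equal them.
Comparing (forward last k vs required): k=1: G vs C ✗; k=2: CG vs CG ✓; k=3: GCG vs CGA ✗; k=4: CGCG vs CGAC ✗; k=5: GCGCG vs CGACC ✗; k=6: CGCGCG vs CGACCC ✗.
Only k = 2 is perfect, so the longest perfect 3' overlap is 2.

Longest perfect overlap: 2 complementary base pairs; below the dimer-risk threshold (threshold 4).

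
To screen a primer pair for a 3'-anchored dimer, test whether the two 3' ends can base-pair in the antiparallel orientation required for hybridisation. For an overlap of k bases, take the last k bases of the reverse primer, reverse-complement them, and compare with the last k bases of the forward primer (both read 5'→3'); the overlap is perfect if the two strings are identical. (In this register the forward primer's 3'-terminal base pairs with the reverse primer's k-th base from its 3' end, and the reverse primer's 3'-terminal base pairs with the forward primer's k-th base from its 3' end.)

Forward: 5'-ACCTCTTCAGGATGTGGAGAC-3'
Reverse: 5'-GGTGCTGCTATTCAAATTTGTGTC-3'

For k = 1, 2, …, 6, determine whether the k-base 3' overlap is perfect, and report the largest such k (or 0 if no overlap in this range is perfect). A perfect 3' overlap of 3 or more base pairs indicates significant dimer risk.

Longest perfect overlap: 3 complementary base pairs; significant dimer risk (threshold 3).

Last 6 bases (5'→3') — forward …GGAGAC, reverse …TGTGTC.
Reverse complement of the reverse primer's last 6 bases: GACACA; its first k bases are the reverse complement of the reverse primer's last k bases, so a perfect k-base overlap needs the forward primer's last k bases to equal them.
Comparing (forward last k vs required): k=1: C vs G ✗; k=2: AC vs GA ✗; k=3: GAC vs GAC ✓; k=4: AGAC vs GACA ✗; k=5: GAGAC vs GACAC ✗; k=6: GGAGAC vs GACACA ✗.
Only k = 3 is perfect, so the longest perfect 3' overlap is 3.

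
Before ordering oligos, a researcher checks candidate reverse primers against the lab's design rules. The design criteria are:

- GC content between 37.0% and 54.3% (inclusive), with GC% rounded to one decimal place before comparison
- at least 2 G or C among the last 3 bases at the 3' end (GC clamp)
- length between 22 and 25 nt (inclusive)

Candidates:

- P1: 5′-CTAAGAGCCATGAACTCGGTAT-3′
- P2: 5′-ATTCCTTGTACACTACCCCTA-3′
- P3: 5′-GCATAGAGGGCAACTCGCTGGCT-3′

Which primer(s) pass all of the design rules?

None of the candidates satisfy all criteria.

P1 (22 nt, A=7 T=5 G=5 C=5): GC 10/22 = 45.5% ✓; 3' end TAT has 0 G/C, need ≥2 ✗; length 22 ✓ — fails.
P2 (21 nt, A=5 T=7 G=1 C=8): GC 9/21 = 42.9% ✓; 3' end CTA has 1 G/C, need ≥2 ✗; length 21, outside 22–25 ✗ — fails.
P3 (23 nt, A=5 T=4 G=8 C=6): GC 14/23 = 60.9%, outside 37.0–54.3% ✗; 3' end GCT has 2 G/C ✓; length 23 ✓ — fails.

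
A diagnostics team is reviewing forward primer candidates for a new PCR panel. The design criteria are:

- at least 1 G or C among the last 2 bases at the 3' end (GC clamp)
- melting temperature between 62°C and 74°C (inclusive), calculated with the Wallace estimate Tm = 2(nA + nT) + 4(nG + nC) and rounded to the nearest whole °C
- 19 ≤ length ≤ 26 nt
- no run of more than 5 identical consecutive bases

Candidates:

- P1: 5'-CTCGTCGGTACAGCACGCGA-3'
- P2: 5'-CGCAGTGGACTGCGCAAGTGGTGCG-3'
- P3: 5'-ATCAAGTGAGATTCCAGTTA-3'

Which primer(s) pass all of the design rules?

P1 only.

P1 (20 nt, A=4 T=3 G=6 C=7): 3' end GA has 1 G/C ✓; Tm = 2·7 + 4·13 = 66°C ✓; length 20 ✓; longest run = 2 ✓ — passes.
P2 (25 nt, A=4 T=4 G=11 C=6): 3' end CG has 2 G/C ✓; Tm = 2·8 + 4·17 = 84°C, outside 62–74°C ✗; length 25 ✓; longest run = 2 ✓ — fails.
P3 (20 nt, A=7 T=6 G=4 C=3): 3' end TA has 0 G/C, need ≥1 ✗; Tm = 2·13 + 4·7 = 54°C, outside 62–74°C ✗; length 20 ✓; longest run = 2 ✓ — fails.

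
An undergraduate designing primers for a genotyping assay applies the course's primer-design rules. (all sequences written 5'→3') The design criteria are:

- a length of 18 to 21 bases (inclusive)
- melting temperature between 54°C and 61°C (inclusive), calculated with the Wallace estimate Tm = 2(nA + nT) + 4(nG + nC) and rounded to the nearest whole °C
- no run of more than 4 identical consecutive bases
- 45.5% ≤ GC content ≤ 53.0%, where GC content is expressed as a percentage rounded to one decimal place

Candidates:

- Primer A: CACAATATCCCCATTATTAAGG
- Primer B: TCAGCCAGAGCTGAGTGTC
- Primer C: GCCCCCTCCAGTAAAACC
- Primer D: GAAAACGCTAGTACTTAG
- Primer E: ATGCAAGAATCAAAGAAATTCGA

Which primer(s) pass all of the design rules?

None of the candidates satisfy all criteria.

Primer A (22 nt, A=8 T=6 G=2 C=6): length 22, outside 18–21 ✗; Tm = 2·14 + 4·8 = 60°C ✓; longest run = 4 ✓; GC 8/22 = 36.4%, outside 45.5–53.0% ✗ — fails.
Primer B (19 nt, A=4 T=4 G=6 C=5): length 19 ✓; Tm = 2·8 + 4·11 = 60°C ✓; longest run = 2 ✓; GC 11/19 = 57.9%, outside 45.5–53.0% ✗ — fails.
Primer C (18 nt, A=5 T=2 G=2 C=9): length 18 ✓; Tm = 2·7 + 4·11 = 58°C ✓; longest run = 5, exceeds 4 ✗; GC 11/18 = 61.1%, outside 45.5–53.0% ✗ — fails.
Primer D (18 nt, A=7 T=4 G=4 C=3): length 18 ✓; Tm = 2·11 + 4·7 = 50°C, outside 54–61°C ✗; longest run = 4 ✓; GC 7/18 = 38.9%, outside 45.5–53.0% ✗ — fails.
Primer E (23 nt, A=12 T=4 G=4 C=3): length 23, outside 18–21 ✗; Tm = 2·16 + 4·7 = 60°C ✓; longest run = 3 ✓; GC 7/23 = 30.4%, outside 45.5–53.0% ✗ — fails.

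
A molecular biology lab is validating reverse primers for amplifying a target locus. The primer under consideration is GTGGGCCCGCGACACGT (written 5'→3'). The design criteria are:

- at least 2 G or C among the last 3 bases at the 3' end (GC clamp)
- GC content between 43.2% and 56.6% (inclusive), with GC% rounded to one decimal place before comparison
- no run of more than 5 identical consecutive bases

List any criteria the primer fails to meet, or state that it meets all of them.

Fails: GC content.

Base counts: A=2, T=2, G=7, C=6 (length 17).
GC clamp: 3' end CGT has 2 G/C ✓
GC content: GC 13/17 = 76.5%, outside 43.2–56.6% ✗
homopolymer run: longest run = 3 ✓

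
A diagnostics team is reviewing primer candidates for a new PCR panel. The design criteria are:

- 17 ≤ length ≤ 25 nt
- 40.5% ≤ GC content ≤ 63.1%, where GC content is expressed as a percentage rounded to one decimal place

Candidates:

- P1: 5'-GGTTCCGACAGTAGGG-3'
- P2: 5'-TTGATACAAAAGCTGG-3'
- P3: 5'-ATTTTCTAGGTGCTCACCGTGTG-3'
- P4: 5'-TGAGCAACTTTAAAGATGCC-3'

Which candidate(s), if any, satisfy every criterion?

P3 only.

P1 (16 nt, A=3 T=3 G=7 C=3): length 16, outside 17–25 ✗; GC 10/16 = 62.5% ✓ — fails.
P2 (16 nt, A=6 T=4 G=4 C=2): length 16, outside 17–25 ✗; GC 6/16 = 37.5%, outside 40.5–63.1% ✗ — fails.
P3 (23 nt, A=3 T=9 G=6 C=5): length 23 ✓; GC 11/23 = 47.8% ✓ — passes.
P4 (20 nt, A=7 T=5 G=4 C=4): length 20 ✓; GC 8/20 = 40.0%, outside 40.5–63.1% ✗ — fails.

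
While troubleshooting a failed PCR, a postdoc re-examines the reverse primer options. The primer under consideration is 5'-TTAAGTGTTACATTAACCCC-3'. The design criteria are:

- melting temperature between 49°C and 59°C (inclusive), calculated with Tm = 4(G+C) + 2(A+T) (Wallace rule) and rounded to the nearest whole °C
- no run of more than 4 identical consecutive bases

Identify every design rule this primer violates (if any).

Meets all criteria.

Base counts: A=6, T=7, G=2, C=5 (length 20).
Tm: Tm = 2·13 + 4·7 = 54°C ✓
homopolymer run: longest run = 4 ✓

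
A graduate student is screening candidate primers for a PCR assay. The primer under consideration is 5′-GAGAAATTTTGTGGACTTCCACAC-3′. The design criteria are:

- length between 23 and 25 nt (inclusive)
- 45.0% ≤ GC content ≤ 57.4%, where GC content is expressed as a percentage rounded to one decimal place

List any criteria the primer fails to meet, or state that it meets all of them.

Fails: GC content.

Base counts: A=7, T=7, G=5, C=5 (length 24).
length: length 24 ✓
GC content: GC 10/24 = 41.7%, outside 45.0–57.4% ✗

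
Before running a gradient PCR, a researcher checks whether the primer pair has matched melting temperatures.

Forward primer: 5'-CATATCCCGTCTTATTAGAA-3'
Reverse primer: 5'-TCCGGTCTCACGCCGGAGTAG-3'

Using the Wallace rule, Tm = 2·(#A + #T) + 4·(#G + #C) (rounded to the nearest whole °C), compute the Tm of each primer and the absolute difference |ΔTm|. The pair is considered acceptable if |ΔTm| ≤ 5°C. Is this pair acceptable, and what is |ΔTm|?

|ΔTm| = 16°C; the pair is not acceptable.

Forward: A=6 T=7 G=2 C=5 → Tm = 2·13 + 4·7 = 54°C.
Reverse: A=3 T=4 G=7 C=7 → Tm = 2·7 + 4·14 = 70°C.
|ΔTm| = |54 − 70| = 16°C, > 5°C.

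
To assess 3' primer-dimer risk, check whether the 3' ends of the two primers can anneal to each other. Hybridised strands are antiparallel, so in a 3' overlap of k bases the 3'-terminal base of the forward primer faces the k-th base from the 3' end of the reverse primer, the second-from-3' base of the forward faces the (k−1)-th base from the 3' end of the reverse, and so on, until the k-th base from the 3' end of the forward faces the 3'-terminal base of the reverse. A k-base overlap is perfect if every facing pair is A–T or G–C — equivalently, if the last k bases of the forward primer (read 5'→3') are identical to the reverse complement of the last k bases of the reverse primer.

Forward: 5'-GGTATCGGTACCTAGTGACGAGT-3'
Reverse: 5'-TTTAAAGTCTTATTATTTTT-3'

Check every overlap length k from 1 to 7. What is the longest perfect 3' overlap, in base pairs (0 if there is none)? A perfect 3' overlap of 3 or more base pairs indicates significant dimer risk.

Last 7 bases (5'→3') — forward …GACGAGT, reverse …TATTTTT.
Reverse complement of the reverse primer's last 7 bases: AAAAATA; its first k bases are the reverse complement of the reverse primer's last k bases, so a perfect k-base overlap needs the forward primer's last k bases to equal them.
Comparing (forward last k vs required): k=1: T vs A ✗; k=2: GT vs AA ✗; k=3: AGT vs AAA ✗; k=4: GAGT vs AAAA ✗; k=5: CGAGT vs AAAAA ✗; k=6: ACGAGT vs AAAAAT ✗; k=7: GACGAGT vs AAAAATA ✗.
No overlap length from 1 to 7 is perfect, so the longest perfect 3' overlap is 0.

Longest perfect overlap: 0 complementary base pairs; below the dimer-risk threshold (threshold 3).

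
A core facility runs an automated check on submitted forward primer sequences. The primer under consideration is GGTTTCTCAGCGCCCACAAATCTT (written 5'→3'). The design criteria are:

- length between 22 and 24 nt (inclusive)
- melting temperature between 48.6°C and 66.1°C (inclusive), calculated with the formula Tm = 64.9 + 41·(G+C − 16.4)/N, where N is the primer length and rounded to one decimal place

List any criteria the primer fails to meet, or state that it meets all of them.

Base counts: A=5, T=7, G=4, C=8 (length 24).
length: length 24 ✓
Tm: Tm = 64.9 + 41·(12 − 16.4)/24 = 57.4°C ✓

Meets all criteria.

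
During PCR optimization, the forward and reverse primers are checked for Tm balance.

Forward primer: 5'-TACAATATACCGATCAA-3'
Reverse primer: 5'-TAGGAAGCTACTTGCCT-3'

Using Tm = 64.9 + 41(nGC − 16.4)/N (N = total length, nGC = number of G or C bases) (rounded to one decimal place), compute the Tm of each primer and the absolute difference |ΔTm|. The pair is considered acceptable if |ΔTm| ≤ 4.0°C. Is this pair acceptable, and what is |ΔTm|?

|ΔTm| = 7.2°C; the pair is not acceptable.

Forward: G+C = 5, N = 17 → Tm = 64.9 + 41·(5 − 16.4)/17 = 37.4°C.
Reverse: G+C = 8, N = 17 → Tm = 64.9 + 41·(8 − 16.4)/17 = 44.6°C.
|ΔTm| = |37.4 − 44.6| = 7.2°C, > 4.0°C.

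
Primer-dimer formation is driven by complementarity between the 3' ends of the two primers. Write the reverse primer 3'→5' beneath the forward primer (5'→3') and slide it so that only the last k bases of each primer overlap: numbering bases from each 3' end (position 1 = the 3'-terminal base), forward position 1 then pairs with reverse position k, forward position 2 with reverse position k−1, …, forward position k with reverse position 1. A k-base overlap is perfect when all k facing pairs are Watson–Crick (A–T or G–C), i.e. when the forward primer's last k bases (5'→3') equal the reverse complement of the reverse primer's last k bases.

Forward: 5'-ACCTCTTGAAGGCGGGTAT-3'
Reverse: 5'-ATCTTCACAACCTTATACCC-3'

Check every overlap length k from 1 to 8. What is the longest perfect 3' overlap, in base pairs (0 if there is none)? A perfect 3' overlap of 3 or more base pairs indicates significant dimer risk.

Last 8 bases (5'→3') — forward …GCGGGTAT, reverse …TTATACCC.
Reverse complement of the reverse primer's last 8 bases: GGGTATAA; its first k bases are the reverse complement of the reverse primer's last k bases, so a perfect k-base overlap needs the forward primer's last k bases to equal them.
Comparing (forward last k vs required): k=1: T vs G ✗; k=2: AT vs GG ✗; k=3: TAT vs GGG ✗; k=4: GTAT vs GGGT ✗; k=5: GGTAT vs GGGTA ✗; k=6: GGGTAT vs GGGTAT ✓; k=7: CGGGTAT vs GGGTATA ✗; k=8: GCGGGTAT vs GGGTATAA ✗.
Only k = 6 is perfect, so the longest perfect 3' overlap is 6.

Longest perfect overlap: 6 complementary base pairs; significant dimer risk (threshold 3).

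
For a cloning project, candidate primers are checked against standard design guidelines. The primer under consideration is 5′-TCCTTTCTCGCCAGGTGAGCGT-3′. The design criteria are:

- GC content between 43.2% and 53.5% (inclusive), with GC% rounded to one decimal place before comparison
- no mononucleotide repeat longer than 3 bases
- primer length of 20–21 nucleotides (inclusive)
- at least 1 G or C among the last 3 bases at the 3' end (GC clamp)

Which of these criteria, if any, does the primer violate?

Base counts: A=2, T=7, G=6, C=7 (length 22).
GC content: GC 13/22 = 59.1%, outside 43.2–53.5% ✗
homopolymer run: longest run = 3 ✓
length: length 22, outside 20–21 ✗
GC clamp: 3' end CGT has 2 G/C ✓

Fails: GC content, length.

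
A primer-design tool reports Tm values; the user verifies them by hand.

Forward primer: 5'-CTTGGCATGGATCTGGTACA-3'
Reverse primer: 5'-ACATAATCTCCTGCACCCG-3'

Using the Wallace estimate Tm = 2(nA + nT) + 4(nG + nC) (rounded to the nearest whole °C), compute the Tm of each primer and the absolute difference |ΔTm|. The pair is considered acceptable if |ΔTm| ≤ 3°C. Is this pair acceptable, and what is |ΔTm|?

Forward: A=4 T=6 G=6 C=4 → Tm = 2·10 + 4·10 = 60°C.
Reverse: A=5 T=4 G=2 C=8 → Tm = 2·9 + 4·10 = 58°C.
|ΔTm| = |60 − 58| = 2°C, ≤ 3°C.

|ΔTm| = 2°C; the pair is acceptable.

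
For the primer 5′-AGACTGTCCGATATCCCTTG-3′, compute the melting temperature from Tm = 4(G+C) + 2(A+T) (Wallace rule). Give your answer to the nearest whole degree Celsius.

60°C

Base counts: A=4, T=6, G=4, C=6 (length 20).
Tm = 2·(4+6) + 4·(4+6) = 2·10 + 4·10 = 20 + 40 = 60°C.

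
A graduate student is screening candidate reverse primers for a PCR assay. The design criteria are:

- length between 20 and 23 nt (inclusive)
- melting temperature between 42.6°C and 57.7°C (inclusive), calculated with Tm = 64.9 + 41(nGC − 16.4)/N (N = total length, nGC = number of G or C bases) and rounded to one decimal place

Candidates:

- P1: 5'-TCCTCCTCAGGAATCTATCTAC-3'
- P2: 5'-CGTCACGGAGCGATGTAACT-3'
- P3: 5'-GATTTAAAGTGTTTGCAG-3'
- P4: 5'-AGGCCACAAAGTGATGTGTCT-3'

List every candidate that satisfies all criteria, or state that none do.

P1 (22 nt, A=5 T=7 G=2 C=8): length 22 ✓; Tm = 64.9 + 41·(10 − 16.4)/22 = 53.0°C ✓ — passes.
P2 (20 nt, A=5 T=4 G=6 C=5): length 20 ✓; Tm = 64.9 + 41·(11 − 16.4)/20 = 53.8°C ✓ — passes.
P3 (18 nt, A=5 T=7 G=5 C=1): length 18, outside 20–23 ✗; Tm = 64.9 + 41·(6 − 16.4)/18 = 41.2°C, outside 42.6–57.7°C ✗ — fails.
P4 (21 nt, A=6 T=5 G=6 C=4): length 21 ✓; Tm = 64.9 + 41·(10 − 16.4)/21 = 52.4°C ✓ — passes.

P1, P2 and P4.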